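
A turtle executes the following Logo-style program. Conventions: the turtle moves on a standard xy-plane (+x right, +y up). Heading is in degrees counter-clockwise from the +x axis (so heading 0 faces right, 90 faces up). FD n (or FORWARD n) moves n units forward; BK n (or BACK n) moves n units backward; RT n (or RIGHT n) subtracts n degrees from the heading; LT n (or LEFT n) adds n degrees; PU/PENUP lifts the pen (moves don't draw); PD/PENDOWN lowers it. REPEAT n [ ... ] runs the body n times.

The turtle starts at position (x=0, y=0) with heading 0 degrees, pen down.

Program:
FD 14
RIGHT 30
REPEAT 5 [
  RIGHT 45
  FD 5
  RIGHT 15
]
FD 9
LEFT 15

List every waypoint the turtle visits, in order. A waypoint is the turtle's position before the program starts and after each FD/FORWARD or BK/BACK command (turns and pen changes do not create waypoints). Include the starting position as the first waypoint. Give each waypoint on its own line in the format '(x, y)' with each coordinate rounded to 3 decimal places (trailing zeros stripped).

Answer: (0, 0)
(14, 0)
(15.294, -4.83)
(11.759, -8.365)
(6.929, -7.071)
(5.635, -2.241)
(9.17, 1.294)
(16.965, 5.794)

Derivation:
Executing turtle program step by step:
Start: pos=(0,0), heading=0, pen down
FD 14: (0,0) -> (14,0) [heading=0, draw]
RT 30: heading 0 -> 330
REPEAT 5 [
  -- iteration 1/5 --
  RT 45: heading 330 -> 285
  FD 5: (14,0) -> (15.294,-4.83) [heading=285, draw]
  RT 15: heading 285 -> 270
  -- iteration 2/5 --
  RT 45: heading 270 -> 225
  FD 5: (15.294,-4.83) -> (11.759,-8.365) [heading=225, draw]
  RT 15: heading 225 -> 210
  -- iteration 3/5 --
  RT 45: heading 210 -> 165
  FD 5: (11.759,-8.365) -> (6.929,-7.071) [heading=165, draw]
  RT 15: heading 165 -> 150
  -- iteration 4/5 --
  RT 45: heading 150 -> 105
  FD 5: (6.929,-7.071) -> (5.635,-2.241) [heading=105, draw]
  RT 15: heading 105 -> 90
  -- iteration 5/5 --
  RT 45: heading 90 -> 45
  FD 5: (5.635,-2.241) -> (9.17,1.294) [heading=45, draw]
  RT 15: heading 45 -> 30
]
FD 9: (9.17,1.294) -> (16.965,5.794) [heading=30, draw]
LT 15: heading 30 -> 45
Final: pos=(16.965,5.794), heading=45, 7 segment(s) drawn
Waypoints (8 total):
(0, 0)
(14, 0)
(15.294, -4.83)
(11.759, -8.365)
(6.929, -7.071)
(5.635, -2.241)
(9.17, 1.294)
(16.965, 5.794)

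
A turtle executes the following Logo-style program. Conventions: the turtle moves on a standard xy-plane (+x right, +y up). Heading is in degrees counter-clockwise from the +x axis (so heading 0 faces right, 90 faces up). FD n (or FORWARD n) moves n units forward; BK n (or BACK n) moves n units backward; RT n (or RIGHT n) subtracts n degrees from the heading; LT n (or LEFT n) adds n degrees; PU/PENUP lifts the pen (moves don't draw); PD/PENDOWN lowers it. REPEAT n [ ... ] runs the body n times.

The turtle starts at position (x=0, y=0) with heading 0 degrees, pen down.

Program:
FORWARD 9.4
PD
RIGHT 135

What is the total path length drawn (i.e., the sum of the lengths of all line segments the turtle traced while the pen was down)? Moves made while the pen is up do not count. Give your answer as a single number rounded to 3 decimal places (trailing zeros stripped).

Answer: 9.4

Derivation:
Executing turtle program step by step:
Start: pos=(0,0), heading=0, pen down
FD 9.4: (0,0) -> (9.4,0) [heading=0, draw]
PD: pen down
RT 135: heading 0 -> 225
Final: pos=(9.4,0), heading=225, 1 segment(s) drawn

Segment lengths:
  seg 1: (0,0) -> (9.4,0), length = 9.4
Total = 9.4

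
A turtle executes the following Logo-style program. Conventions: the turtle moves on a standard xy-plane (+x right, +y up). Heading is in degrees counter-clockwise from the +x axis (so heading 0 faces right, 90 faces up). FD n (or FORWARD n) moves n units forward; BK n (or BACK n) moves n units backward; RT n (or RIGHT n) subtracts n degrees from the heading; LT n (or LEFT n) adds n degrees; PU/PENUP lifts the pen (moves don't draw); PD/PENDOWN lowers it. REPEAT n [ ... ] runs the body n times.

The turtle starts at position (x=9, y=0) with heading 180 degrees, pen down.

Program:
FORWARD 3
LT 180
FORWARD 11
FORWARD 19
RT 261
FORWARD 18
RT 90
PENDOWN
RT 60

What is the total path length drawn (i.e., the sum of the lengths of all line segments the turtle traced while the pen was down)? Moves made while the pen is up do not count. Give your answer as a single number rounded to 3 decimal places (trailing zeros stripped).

Executing turtle program step by step:
Start: pos=(9,0), heading=180, pen down
FD 3: (9,0) -> (6,0) [heading=180, draw]
LT 180: heading 180 -> 0
FD 11: (6,0) -> (17,0) [heading=0, draw]
FD 19: (17,0) -> (36,0) [heading=0, draw]
RT 261: heading 0 -> 99
FD 18: (36,0) -> (33.184,17.778) [heading=99, draw]
RT 90: heading 99 -> 9
PD: pen down
RT 60: heading 9 -> 309
Final: pos=(33.184,17.778), heading=309, 4 segment(s) drawn

Segment lengths:
  seg 1: (9,0) -> (6,0), length = 3
  seg 2: (6,0) -> (17,0), length = 11
  seg 3: (17,0) -> (36,0), length = 19
  seg 4: (36,0) -> (33.184,17.778), length = 18
Total = 51

Answer: 51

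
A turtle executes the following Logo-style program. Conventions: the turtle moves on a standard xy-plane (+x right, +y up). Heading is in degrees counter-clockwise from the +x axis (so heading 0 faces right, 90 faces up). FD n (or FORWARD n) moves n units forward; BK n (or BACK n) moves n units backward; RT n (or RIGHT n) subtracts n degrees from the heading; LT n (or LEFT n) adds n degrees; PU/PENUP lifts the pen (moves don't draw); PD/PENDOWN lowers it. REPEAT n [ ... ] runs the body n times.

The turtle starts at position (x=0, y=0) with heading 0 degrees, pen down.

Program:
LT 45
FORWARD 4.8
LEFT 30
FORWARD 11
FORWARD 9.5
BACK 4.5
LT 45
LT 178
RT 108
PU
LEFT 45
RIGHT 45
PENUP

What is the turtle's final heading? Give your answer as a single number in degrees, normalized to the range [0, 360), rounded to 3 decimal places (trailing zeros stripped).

Executing turtle program step by step:
Start: pos=(0,0), heading=0, pen down
LT 45: heading 0 -> 45
FD 4.8: (0,0) -> (3.394,3.394) [heading=45, draw]
LT 30: heading 45 -> 75
FD 11: (3.394,3.394) -> (6.241,14.019) [heading=75, draw]
FD 9.5: (6.241,14.019) -> (8.7,23.196) [heading=75, draw]
BK 4.5: (8.7,23.196) -> (7.535,18.849) [heading=75, draw]
LT 45: heading 75 -> 120
LT 178: heading 120 -> 298
RT 108: heading 298 -> 190
PU: pen up
LT 45: heading 190 -> 235
RT 45: heading 235 -> 190
PU: pen up
Final: pos=(7.535,18.849), heading=190, 4 segment(s) drawn

Answer: 190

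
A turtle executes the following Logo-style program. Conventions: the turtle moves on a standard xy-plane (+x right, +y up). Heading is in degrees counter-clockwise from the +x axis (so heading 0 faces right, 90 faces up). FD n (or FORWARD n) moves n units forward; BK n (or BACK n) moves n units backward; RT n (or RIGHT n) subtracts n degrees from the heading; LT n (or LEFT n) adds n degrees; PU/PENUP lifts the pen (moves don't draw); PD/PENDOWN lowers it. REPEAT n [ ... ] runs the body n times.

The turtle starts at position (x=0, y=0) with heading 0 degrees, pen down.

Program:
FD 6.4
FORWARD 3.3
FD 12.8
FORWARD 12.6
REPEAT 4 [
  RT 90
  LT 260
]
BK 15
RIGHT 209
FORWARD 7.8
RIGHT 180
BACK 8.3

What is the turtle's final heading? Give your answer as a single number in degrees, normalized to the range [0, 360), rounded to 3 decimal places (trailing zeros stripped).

Executing turtle program step by step:
Start: pos=(0,0), heading=0, pen down
FD 6.4: (0,0) -> (6.4,0) [heading=0, draw]
FD 3.3: (6.4,0) -> (9.7,0) [heading=0, draw]
FD 12.8: (9.7,0) -> (22.5,0) [heading=0, draw]
FD 12.6: (22.5,0) -> (35.1,0) [heading=0, draw]
REPEAT 4 [
  -- iteration 1/4 --
  RT 90: heading 0 -> 270
  LT 260: heading 270 -> 170
  -- iteration 2/4 --
  RT 90: heading 170 -> 80
  LT 260: heading 80 -> 340
  -- iteration 3/4 --
  RT 90: heading 340 -> 250
  LT 260: heading 250 -> 150
  -- iteration 4/4 --
  RT 90: heading 150 -> 60
  LT 260: heading 60 -> 320
]
BK 15: (35.1,0) -> (23.609,9.642) [heading=320, draw]
RT 209: heading 320 -> 111
FD 7.8: (23.609,9.642) -> (20.814,16.924) [heading=111, draw]
RT 180: heading 111 -> 291
BK 8.3: (20.814,16.924) -> (17.84,24.672) [heading=291, draw]
Final: pos=(17.84,24.672), heading=291, 7 segment(s) drawn

Answer: 291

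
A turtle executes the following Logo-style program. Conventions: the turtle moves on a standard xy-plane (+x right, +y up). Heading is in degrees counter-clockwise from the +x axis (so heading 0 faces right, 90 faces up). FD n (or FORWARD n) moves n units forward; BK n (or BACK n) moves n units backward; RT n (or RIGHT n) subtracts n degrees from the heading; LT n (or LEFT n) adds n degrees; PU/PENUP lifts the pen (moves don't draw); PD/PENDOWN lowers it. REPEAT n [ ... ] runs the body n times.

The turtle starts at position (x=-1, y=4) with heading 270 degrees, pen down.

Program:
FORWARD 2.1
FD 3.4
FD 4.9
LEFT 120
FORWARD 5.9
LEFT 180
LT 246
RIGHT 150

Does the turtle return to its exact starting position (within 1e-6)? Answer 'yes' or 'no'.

Answer: no

Derivation:
Executing turtle program step by step:
Start: pos=(-1,4), heading=270, pen down
FD 2.1: (-1,4) -> (-1,1.9) [heading=270, draw]
FD 3.4: (-1,1.9) -> (-1,-1.5) [heading=270, draw]
FD 4.9: (-1,-1.5) -> (-1,-6.4) [heading=270, draw]
LT 120: heading 270 -> 30
FD 5.9: (-1,-6.4) -> (4.11,-3.45) [heading=30, draw]
LT 180: heading 30 -> 210
LT 246: heading 210 -> 96
RT 150: heading 96 -> 306
Final: pos=(4.11,-3.45), heading=306, 4 segment(s) drawn

Start position: (-1, 4)
Final position: (4.11, -3.45)
Distance = 9.034; >= 1e-6 -> NOT closed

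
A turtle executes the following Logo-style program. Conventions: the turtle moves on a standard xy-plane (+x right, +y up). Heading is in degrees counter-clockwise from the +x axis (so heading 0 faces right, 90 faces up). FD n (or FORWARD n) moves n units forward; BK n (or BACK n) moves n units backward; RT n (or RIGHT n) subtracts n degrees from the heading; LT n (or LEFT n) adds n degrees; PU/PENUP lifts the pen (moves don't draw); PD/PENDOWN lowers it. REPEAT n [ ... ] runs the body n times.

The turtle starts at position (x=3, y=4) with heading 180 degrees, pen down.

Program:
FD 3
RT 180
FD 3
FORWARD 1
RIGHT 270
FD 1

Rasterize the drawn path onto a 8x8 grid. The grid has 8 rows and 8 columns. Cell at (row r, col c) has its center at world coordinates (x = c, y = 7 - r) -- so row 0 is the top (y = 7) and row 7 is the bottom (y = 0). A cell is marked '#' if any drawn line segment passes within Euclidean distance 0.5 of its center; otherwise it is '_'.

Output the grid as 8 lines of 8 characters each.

Answer: ________
________
____#___
#####___
________
________
________
________

Derivation:
Segment 0: (3,4) -> (0,4)
Segment 1: (0,4) -> (3,4)
Segment 2: (3,4) -> (4,4)
Segment 3: (4,4) -> (4,5)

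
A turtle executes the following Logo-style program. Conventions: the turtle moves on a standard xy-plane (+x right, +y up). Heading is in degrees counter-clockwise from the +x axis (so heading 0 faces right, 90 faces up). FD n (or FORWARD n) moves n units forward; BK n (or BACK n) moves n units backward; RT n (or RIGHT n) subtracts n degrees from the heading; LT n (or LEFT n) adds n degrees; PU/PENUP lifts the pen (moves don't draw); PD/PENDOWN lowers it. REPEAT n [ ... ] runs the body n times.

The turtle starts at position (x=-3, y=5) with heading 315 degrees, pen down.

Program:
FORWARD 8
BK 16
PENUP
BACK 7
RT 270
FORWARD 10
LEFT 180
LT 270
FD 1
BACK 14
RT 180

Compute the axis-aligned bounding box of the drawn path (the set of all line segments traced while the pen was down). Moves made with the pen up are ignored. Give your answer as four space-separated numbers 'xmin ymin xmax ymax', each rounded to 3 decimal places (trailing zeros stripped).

Executing turtle program step by step:
Start: pos=(-3,5), heading=315, pen down
FD 8: (-3,5) -> (2.657,-0.657) [heading=315, draw]
BK 16: (2.657,-0.657) -> (-8.657,10.657) [heading=315, draw]
PU: pen up
BK 7: (-8.657,10.657) -> (-13.607,15.607) [heading=315, move]
RT 270: heading 315 -> 45
FD 10: (-13.607,15.607) -> (-6.536,22.678) [heading=45, move]
LT 180: heading 45 -> 225
LT 270: heading 225 -> 135
FD 1: (-6.536,22.678) -> (-7.243,23.385) [heading=135, move]
BK 14: (-7.243,23.385) -> (2.657,13.485) [heading=135, move]
RT 180: heading 135 -> 315
Final: pos=(2.657,13.485), heading=315, 2 segment(s) drawn

Segment endpoints: x in {-8.657, -3, 2.657}, y in {-0.657, 5, 10.657}
xmin=-8.657, ymin=-0.657, xmax=2.657, ymax=10.657

Answer: -8.657 -0.657 2.657 10.657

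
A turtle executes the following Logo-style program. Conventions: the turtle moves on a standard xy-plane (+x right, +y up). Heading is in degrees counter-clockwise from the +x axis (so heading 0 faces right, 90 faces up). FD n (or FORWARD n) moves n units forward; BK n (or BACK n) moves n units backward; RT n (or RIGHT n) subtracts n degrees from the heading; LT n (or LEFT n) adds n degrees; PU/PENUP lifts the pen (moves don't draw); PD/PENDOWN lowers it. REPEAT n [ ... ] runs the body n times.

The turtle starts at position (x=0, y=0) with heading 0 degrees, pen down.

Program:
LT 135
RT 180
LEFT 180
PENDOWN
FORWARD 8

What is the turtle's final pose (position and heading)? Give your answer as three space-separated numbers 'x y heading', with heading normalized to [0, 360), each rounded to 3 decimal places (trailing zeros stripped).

Executing turtle program step by step:
Start: pos=(0,0), heading=0, pen down
LT 135: heading 0 -> 135
RT 180: heading 135 -> 315
LT 180: heading 315 -> 135
PD: pen down
FD 8: (0,0) -> (-5.657,5.657) [heading=135, draw]
Final: pos=(-5.657,5.657), heading=135, 1 segment(s) drawn

Answer: -5.657 5.657 135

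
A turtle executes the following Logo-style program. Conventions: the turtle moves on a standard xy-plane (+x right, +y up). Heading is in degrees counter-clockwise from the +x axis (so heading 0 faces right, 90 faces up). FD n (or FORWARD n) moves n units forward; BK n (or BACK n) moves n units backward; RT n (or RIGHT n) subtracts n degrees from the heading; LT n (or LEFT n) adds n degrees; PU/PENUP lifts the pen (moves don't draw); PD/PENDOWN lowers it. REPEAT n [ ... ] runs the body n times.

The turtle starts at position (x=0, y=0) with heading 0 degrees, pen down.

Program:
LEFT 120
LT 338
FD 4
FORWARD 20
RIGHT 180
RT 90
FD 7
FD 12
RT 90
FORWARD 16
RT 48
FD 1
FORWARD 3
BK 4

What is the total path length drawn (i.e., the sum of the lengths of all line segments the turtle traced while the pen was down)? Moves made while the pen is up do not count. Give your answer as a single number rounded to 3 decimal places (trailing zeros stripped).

Answer: 67

Derivation:
Executing turtle program step by step:
Start: pos=(0,0), heading=0, pen down
LT 120: heading 0 -> 120
LT 338: heading 120 -> 98
FD 4: (0,0) -> (-0.557,3.961) [heading=98, draw]
FD 20: (-0.557,3.961) -> (-3.34,23.766) [heading=98, draw]
RT 180: heading 98 -> 278
RT 90: heading 278 -> 188
FD 7: (-3.34,23.766) -> (-10.272,22.792) [heading=188, draw]
FD 12: (-10.272,22.792) -> (-22.155,21.122) [heading=188, draw]
RT 90: heading 188 -> 98
FD 16: (-22.155,21.122) -> (-24.382,36.966) [heading=98, draw]
RT 48: heading 98 -> 50
FD 1: (-24.382,36.966) -> (-23.739,37.732) [heading=50, draw]
FD 3: (-23.739,37.732) -> (-21.811,40.031) [heading=50, draw]
BK 4: (-21.811,40.031) -> (-24.382,36.966) [heading=50, draw]
Final: pos=(-24.382,36.966), heading=50, 8 segment(s) drawn

Segment lengths:
  seg 1: (0,0) -> (-0.557,3.961), length = 4
  seg 2: (-0.557,3.961) -> (-3.34,23.766), length = 20
  seg 3: (-3.34,23.766) -> (-10.272,22.792), length = 7
  seg 4: (-10.272,22.792) -> (-22.155,21.122), length = 12
  seg 5: (-22.155,21.122) -> (-24.382,36.966), length = 16
  seg 6: (-24.382,36.966) -> (-23.739,37.732), length = 1
  seg 7: (-23.739,37.732) -> (-21.811,40.031), length = 3
  seg 8: (-21.811,40.031) -> (-24.382,36.966), length = 4
Total = 67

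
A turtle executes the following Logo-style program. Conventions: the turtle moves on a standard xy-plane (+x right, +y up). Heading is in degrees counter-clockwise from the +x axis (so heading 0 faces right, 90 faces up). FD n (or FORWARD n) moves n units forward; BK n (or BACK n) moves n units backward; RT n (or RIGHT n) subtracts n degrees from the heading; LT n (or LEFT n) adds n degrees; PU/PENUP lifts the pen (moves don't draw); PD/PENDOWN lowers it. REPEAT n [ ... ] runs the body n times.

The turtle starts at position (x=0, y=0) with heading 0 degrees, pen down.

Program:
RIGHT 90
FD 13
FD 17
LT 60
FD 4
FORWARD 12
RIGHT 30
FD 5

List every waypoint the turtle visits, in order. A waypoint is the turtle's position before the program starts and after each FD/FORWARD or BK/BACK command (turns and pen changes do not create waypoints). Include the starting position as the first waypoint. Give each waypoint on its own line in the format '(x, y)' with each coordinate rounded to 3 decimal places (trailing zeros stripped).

Executing turtle program step by step:
Start: pos=(0,0), heading=0, pen down
RT 90: heading 0 -> 270
FD 13: (0,0) -> (0,-13) [heading=270, draw]
FD 17: (0,-13) -> (0,-30) [heading=270, draw]
LT 60: heading 270 -> 330
FD 4: (0,-30) -> (3.464,-32) [heading=330, draw]
FD 12: (3.464,-32) -> (13.856,-38) [heading=330, draw]
RT 30: heading 330 -> 300
FD 5: (13.856,-38) -> (16.356,-42.33) [heading=300, draw]
Final: pos=(16.356,-42.33), heading=300, 5 segment(s) drawn
Waypoints (6 total):
(0, 0)
(0, -13)
(0, -30)
(3.464, -32)
(13.856, -38)
(16.356, -42.33)

Answer: (0, 0)
(0, -13)
(0, -30)
(3.464, -32)
(13.856, -38)
(16.356, -42.33)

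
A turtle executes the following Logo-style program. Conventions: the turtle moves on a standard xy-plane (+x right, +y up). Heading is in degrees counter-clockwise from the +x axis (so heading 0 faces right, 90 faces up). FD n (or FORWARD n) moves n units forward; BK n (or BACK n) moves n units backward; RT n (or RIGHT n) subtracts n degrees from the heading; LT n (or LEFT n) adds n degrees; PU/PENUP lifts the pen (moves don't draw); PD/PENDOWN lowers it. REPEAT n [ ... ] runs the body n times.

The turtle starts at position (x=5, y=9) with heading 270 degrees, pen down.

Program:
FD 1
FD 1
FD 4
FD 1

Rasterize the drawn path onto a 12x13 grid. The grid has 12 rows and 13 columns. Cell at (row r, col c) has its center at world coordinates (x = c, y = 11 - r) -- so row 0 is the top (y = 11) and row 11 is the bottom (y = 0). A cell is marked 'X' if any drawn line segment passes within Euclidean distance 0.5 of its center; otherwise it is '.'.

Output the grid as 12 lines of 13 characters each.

Segment 0: (5,9) -> (5,8)
Segment 1: (5,8) -> (5,7)
Segment 2: (5,7) -> (5,3)
Segment 3: (5,3) -> (5,2)

Answer: .............
.............
.....X.......
.....X.......
.....X.......
.....X.......
.....X.......
.....X.......
.....X.......
.....X.......
.............
.............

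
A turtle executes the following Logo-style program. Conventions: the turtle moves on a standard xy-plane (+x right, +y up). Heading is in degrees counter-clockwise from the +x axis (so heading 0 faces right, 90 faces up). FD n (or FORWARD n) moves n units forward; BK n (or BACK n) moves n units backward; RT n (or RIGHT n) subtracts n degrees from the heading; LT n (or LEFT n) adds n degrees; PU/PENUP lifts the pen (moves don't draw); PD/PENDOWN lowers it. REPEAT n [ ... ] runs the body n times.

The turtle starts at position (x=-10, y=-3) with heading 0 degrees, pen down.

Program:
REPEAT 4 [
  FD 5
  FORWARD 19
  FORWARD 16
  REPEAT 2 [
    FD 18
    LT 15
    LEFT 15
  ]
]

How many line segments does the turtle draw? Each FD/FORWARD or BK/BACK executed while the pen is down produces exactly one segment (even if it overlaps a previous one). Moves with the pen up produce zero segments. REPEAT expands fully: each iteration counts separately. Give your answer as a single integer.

Answer: 20

Derivation:
Executing turtle program step by step:
Start: pos=(-10,-3), heading=0, pen down
REPEAT 4 [
  -- iteration 1/4 --
  FD 5: (-10,-3) -> (-5,-3) [heading=0, draw]
  FD 19: (-5,-3) -> (14,-3) [heading=0, draw]
  FD 16: (14,-3) -> (30,-3) [heading=0, draw]
  REPEAT 2 [
    -- iteration 1/2 --
    FD 18: (30,-3) -> (48,-3) [heading=0, draw]
    LT 15: heading 0 -> 15
    LT 15: heading 15 -> 30
    -- iteration 2/2 --
    FD 18: (48,-3) -> (63.588,6) [heading=30, draw]
    LT 15: heading 30 -> 45
    LT 15: heading 45 -> 60
  ]
  -- iteration 2/4 --
  FD 5: (63.588,6) -> (66.088,10.33) [heading=60, draw]
  FD 19: (66.088,10.33) -> (75.588,26.785) [heading=60, draw]
  FD 16: (75.588,26.785) -> (83.588,40.641) [heading=60, draw]
  REPEAT 2 [
    -- iteration 1/2 --
    FD 18: (83.588,40.641) -> (92.588,56.229) [heading=60, draw]
    LT 15: heading 60 -> 75
    LT 15: heading 75 -> 90
    -- iteration 2/2 --
    FD 18: (92.588,56.229) -> (92.588,74.229) [heading=90, draw]
    LT 15: heading 90 -> 105
    LT 15: heading 105 -> 120
  ]
  -- iteration 3/4 --
  FD 5: (92.588,74.229) -> (90.088,78.56) [heading=120, draw]
  FD 19: (90.088,78.56) -> (80.588,95.014) [heading=120, draw]
  FD 16: (80.588,95.014) -> (72.588,108.87) [heading=120, draw]
  REPEAT 2 [
    -- iteration 1/2 --
    FD 18: (72.588,108.87) -> (63.588,124.459) [heading=120, draw]
    LT 15: heading 120 -> 135
    LT 15: heading 135 -> 150
    -- iteration 2/2 --
    FD 18: (63.588,124.459) -> (48,133.459) [heading=150, draw]
    LT 15: heading 150 -> 165
    LT 15: heading 165 -> 180
  ]
  -- iteration 4/4 --
  FD 5: (48,133.459) -> (43,133.459) [heading=180, draw]
  FD 19: (43,133.459) -> (24,133.459) [heading=180, draw]
  FD 16: (24,133.459) -> (8,133.459) [heading=180, draw]
  REPEAT 2 [
    -- iteration 1/2 --
    FD 18: (8,133.459) -> (-10,133.459) [heading=180, draw]
    LT 15: heading 180 -> 195
    LT 15: heading 195 -> 210
    -- iteration 2/2 --
    FD 18: (-10,133.459) -> (-25.588,124.459) [heading=210, draw]
    LT 15: heading 210 -> 225
    LT 15: heading 225 -> 240
  ]
]
Final: pos=(-25.588,124.459), heading=240, 20 segment(s) drawn
Segments drawn: 20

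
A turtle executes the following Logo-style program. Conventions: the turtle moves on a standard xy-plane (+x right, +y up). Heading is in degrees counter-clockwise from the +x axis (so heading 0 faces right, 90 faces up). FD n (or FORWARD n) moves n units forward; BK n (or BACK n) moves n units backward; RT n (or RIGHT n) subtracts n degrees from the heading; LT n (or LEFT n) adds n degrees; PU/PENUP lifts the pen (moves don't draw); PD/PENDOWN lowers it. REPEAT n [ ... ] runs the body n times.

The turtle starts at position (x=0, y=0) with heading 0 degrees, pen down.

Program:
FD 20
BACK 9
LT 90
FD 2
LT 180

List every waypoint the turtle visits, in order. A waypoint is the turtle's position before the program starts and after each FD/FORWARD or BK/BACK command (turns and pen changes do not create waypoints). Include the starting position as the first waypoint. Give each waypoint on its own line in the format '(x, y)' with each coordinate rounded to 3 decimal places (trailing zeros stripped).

Answer: (0, 0)
(20, 0)
(11, 0)
(11, 2)

Derivation:
Executing turtle program step by step:
Start: pos=(0,0), heading=0, pen down
FD 20: (0,0) -> (20,0) [heading=0, draw]
BK 9: (20,0) -> (11,0) [heading=0, draw]
LT 90: heading 0 -> 90
FD 2: (11,0) -> (11,2) [heading=90, draw]
LT 180: heading 90 -> 270
Final: pos=(11,2), heading=270, 3 segment(s) drawn
Waypoints (4 total):
(0, 0)
(20, 0)
(11, 0)
(11, 2)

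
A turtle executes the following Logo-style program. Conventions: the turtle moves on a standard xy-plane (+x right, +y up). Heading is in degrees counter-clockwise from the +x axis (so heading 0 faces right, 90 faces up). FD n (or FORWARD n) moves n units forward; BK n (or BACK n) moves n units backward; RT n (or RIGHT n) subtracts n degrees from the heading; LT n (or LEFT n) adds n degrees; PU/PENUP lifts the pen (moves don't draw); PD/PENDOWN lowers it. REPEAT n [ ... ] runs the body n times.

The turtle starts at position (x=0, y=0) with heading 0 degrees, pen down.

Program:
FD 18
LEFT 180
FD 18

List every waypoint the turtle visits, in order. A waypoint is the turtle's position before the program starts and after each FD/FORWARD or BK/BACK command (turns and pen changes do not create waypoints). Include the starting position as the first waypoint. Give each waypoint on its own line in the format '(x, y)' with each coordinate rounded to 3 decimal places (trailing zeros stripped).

Answer: (0, 0)
(18, 0)
(0, 0)

Derivation:
Executing turtle program step by step:
Start: pos=(0,0), heading=0, pen down
FD 18: (0,0) -> (18,0) [heading=0, draw]
LT 180: heading 0 -> 180
FD 18: (18,0) -> (0,0) [heading=180, draw]
Final: pos=(0,0), heading=180, 2 segment(s) drawn
Waypoints (3 total):
(0, 0)
(18, 0)
(0, 0)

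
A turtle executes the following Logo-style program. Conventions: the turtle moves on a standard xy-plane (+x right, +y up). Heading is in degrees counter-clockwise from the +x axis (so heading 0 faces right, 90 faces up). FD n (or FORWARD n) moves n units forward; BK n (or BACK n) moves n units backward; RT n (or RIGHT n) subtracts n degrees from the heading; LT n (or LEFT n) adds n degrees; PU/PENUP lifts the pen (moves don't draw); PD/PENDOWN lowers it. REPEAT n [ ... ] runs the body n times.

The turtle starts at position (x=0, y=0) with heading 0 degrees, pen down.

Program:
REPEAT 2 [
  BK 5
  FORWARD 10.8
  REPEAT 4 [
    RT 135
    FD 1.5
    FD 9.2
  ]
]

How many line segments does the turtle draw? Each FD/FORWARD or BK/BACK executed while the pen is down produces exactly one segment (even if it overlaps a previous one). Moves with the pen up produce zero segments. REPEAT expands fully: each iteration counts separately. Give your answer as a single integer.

Answer: 20

Derivation:
Executing turtle program step by step:
Start: pos=(0,0), heading=0, pen down
REPEAT 2 [
  -- iteration 1/2 --
  BK 5: (0,0) -> (-5,0) [heading=0, draw]
  FD 10.8: (-5,0) -> (5.8,0) [heading=0, draw]
  REPEAT 4 [
    -- iteration 1/4 --
    RT 135: heading 0 -> 225
    FD 1.5: (5.8,0) -> (4.739,-1.061) [heading=225, draw]
    FD 9.2: (4.739,-1.061) -> (-1.766,-7.566) [heading=225, draw]
    -- iteration 2/4 --
    RT 135: heading 225 -> 90
    FD 1.5: (-1.766,-7.566) -> (-1.766,-6.066) [heading=90, draw]
    FD 9.2: (-1.766,-6.066) -> (-1.766,3.134) [heading=90, draw]
    -- iteration 3/4 --
    RT 135: heading 90 -> 315
    FD 1.5: (-1.766,3.134) -> (-0.705,2.073) [heading=315, draw]
    FD 9.2: (-0.705,2.073) -> (5.8,-4.432) [heading=315, draw]
    -- iteration 4/4 --
    RT 135: heading 315 -> 180
    FD 1.5: (5.8,-4.432) -> (4.3,-4.432) [heading=180, draw]
    FD 9.2: (4.3,-4.432) -> (-4.9,-4.432) [heading=180, draw]
  ]
  -- iteration 2/2 --
  BK 5: (-4.9,-4.432) -> (0.1,-4.432) [heading=180, draw]
  FD 10.8: (0.1,-4.432) -> (-10.7,-4.432) [heading=180, draw]
  REPEAT 4 [
    -- iteration 1/4 --
    RT 135: heading 180 -> 45
    FD 1.5: (-10.7,-4.432) -> (-9.639,-3.371) [heading=45, draw]
    FD 9.2: (-9.639,-3.371) -> (-3.134,3.134) [heading=45, draw]
    -- iteration 2/4 --
    RT 135: heading 45 -> 270
    FD 1.5: (-3.134,3.134) -> (-3.134,1.634) [heading=270, draw]
    FD 9.2: (-3.134,1.634) -> (-3.134,-7.566) [heading=270, draw]
    -- iteration 3/4 --
    RT 135: heading 270 -> 135
    FD 1.5: (-3.134,-7.566) -> (-4.195,-6.505) [heading=135, draw]
    FD 9.2: (-4.195,-6.505) -> (-10.7,0) [heading=135, draw]
    -- iteration 4/4 --
    RT 135: heading 135 -> 0
    FD 1.5: (-10.7,0) -> (-9.2,0) [heading=0, draw]
    FD 9.2: (-9.2,0) -> (0,0) [heading=0, draw]
  ]
]
Final: pos=(0,0), heading=0, 20 segment(s) drawn
Segments drawn: 20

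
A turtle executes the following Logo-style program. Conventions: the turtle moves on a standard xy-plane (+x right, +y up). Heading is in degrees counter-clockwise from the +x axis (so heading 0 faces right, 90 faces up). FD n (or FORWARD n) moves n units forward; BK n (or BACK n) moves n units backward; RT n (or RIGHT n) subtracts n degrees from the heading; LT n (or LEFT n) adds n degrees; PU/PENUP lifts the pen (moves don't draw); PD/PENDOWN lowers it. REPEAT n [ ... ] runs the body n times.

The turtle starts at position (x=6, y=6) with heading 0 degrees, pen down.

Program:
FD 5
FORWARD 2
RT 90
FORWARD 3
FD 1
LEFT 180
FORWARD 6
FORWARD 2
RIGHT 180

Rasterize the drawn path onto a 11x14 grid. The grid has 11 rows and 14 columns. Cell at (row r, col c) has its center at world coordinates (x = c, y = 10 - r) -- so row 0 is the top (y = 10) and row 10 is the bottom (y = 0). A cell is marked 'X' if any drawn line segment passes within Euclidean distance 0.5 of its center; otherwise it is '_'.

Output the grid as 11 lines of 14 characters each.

Segment 0: (6,6) -> (11,6)
Segment 1: (11,6) -> (13,6)
Segment 2: (13,6) -> (13,3)
Segment 3: (13,3) -> (13,2)
Segment 4: (13,2) -> (13,8)
Segment 5: (13,8) -> (13,10)

Answer: _____________X
_____________X
_____________X
_____________X
______XXXXXXXX
_____________X
_____________X
_____________X
_____________X
______________
______________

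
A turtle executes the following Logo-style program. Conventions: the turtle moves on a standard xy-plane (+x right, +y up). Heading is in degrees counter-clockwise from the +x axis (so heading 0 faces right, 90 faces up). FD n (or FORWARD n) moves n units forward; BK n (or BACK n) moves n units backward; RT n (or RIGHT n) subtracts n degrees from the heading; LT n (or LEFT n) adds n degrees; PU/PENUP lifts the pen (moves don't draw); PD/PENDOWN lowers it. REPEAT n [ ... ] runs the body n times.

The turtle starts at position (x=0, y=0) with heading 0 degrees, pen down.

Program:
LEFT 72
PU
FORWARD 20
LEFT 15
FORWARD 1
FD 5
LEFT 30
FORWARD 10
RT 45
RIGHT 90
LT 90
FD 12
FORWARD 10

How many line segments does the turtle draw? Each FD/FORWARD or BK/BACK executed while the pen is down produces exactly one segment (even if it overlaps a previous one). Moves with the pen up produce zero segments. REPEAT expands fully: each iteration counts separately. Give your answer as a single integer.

Answer: 0

Derivation:
Executing turtle program step by step:
Start: pos=(0,0), heading=0, pen down
LT 72: heading 0 -> 72
PU: pen up
FD 20: (0,0) -> (6.18,19.021) [heading=72, move]
LT 15: heading 72 -> 87
FD 1: (6.18,19.021) -> (6.233,20.02) [heading=87, move]
FD 5: (6.233,20.02) -> (6.494,25.013) [heading=87, move]
LT 30: heading 87 -> 117
FD 10: (6.494,25.013) -> (1.954,33.923) [heading=117, move]
RT 45: heading 117 -> 72
RT 90: heading 72 -> 342
LT 90: heading 342 -> 72
FD 12: (1.954,33.923) -> (5.663,45.336) [heading=72, move]
FD 10: (5.663,45.336) -> (8.753,54.846) [heading=72, move]
Final: pos=(8.753,54.846), heading=72, 0 segment(s) drawn
Segments drawn: 0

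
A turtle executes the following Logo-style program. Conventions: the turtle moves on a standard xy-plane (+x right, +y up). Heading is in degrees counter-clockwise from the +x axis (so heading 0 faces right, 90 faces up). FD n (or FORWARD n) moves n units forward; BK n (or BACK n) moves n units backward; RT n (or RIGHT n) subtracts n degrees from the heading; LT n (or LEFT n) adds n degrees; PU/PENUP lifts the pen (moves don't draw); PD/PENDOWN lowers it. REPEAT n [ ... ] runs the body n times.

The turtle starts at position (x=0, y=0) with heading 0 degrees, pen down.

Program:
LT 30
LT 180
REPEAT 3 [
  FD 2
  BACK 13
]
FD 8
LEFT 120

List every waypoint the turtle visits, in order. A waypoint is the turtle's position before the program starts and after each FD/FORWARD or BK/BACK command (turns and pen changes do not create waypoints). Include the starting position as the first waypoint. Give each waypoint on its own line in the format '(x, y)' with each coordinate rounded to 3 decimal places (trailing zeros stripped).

Executing turtle program step by step:
Start: pos=(0,0), heading=0, pen down
LT 30: heading 0 -> 30
LT 180: heading 30 -> 210
REPEAT 3 [
  -- iteration 1/3 --
  FD 2: (0,0) -> (-1.732,-1) [heading=210, draw]
  BK 13: (-1.732,-1) -> (9.526,5.5) [heading=210, draw]
  -- iteration 2/3 --
  FD 2: (9.526,5.5) -> (7.794,4.5) [heading=210, draw]
  BK 13: (7.794,4.5) -> (19.053,11) [heading=210, draw]
  -- iteration 3/3 --
  FD 2: (19.053,11) -> (17.321,10) [heading=210, draw]
  BK 13: (17.321,10) -> (28.579,16.5) [heading=210, draw]
]
FD 8: (28.579,16.5) -> (21.651,12.5) [heading=210, draw]
LT 120: heading 210 -> 330
Final: pos=(21.651,12.5), heading=330, 7 segment(s) drawn
Waypoints (8 total):
(0, 0)
(-1.732, -1)
(9.526, 5.5)
(7.794, 4.5)
(19.053, 11)
(17.321, 10)
(28.579, 16.5)
(21.651, 12.5)

Answer: (0, 0)
(-1.732, -1)
(9.526, 5.5)
(7.794, 4.5)
(19.053, 11)
(17.321, 10)
(28.579, 16.5)
(21.651, 12.5)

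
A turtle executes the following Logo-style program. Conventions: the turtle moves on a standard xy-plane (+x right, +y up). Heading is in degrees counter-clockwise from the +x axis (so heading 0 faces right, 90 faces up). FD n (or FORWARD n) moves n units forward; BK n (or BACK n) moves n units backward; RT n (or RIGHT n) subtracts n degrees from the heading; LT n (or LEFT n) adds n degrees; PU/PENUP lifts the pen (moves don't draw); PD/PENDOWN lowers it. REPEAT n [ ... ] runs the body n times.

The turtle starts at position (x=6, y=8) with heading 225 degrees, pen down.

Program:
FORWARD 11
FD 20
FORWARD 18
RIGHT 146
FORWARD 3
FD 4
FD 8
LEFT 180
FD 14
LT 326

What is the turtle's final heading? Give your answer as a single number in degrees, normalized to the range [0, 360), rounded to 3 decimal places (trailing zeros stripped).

Answer: 225

Derivation:
Executing turtle program step by step:
Start: pos=(6,8), heading=225, pen down
FD 11: (6,8) -> (-1.778,0.222) [heading=225, draw]
FD 20: (-1.778,0.222) -> (-15.92,-13.92) [heading=225, draw]
FD 18: (-15.92,-13.92) -> (-28.648,-26.648) [heading=225, draw]
RT 146: heading 225 -> 79
FD 3: (-28.648,-26.648) -> (-28.076,-23.703) [heading=79, draw]
FD 4: (-28.076,-23.703) -> (-27.313,-19.777) [heading=79, draw]
FD 8: (-27.313,-19.777) -> (-25.786,-11.924) [heading=79, draw]
LT 180: heading 79 -> 259
FD 14: (-25.786,-11.924) -> (-28.457,-25.667) [heading=259, draw]
LT 326: heading 259 -> 225
Final: pos=(-28.457,-25.667), heading=225, 7 segment(s) drawn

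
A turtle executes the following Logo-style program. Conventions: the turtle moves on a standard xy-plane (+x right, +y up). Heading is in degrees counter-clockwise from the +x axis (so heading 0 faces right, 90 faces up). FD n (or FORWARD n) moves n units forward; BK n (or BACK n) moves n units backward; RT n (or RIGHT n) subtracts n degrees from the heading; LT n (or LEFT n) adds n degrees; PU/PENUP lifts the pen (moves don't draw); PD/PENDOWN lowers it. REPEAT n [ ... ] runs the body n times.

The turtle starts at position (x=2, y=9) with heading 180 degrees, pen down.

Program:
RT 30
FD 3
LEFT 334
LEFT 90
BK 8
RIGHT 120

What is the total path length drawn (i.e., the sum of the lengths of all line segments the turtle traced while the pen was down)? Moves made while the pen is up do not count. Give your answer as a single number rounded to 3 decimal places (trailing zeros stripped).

Answer: 11

Derivation:
Executing turtle program step by step:
Start: pos=(2,9), heading=180, pen down
RT 30: heading 180 -> 150
FD 3: (2,9) -> (-0.598,10.5) [heading=150, draw]
LT 334: heading 150 -> 124
LT 90: heading 124 -> 214
BK 8: (-0.598,10.5) -> (6.034,14.974) [heading=214, draw]
RT 120: heading 214 -> 94
Final: pos=(6.034,14.974), heading=94, 2 segment(s) drawn

Segment lengths:
  seg 1: (2,9) -> (-0.598,10.5), length = 3
  seg 2: (-0.598,10.5) -> (6.034,14.974), length = 8
Total = 11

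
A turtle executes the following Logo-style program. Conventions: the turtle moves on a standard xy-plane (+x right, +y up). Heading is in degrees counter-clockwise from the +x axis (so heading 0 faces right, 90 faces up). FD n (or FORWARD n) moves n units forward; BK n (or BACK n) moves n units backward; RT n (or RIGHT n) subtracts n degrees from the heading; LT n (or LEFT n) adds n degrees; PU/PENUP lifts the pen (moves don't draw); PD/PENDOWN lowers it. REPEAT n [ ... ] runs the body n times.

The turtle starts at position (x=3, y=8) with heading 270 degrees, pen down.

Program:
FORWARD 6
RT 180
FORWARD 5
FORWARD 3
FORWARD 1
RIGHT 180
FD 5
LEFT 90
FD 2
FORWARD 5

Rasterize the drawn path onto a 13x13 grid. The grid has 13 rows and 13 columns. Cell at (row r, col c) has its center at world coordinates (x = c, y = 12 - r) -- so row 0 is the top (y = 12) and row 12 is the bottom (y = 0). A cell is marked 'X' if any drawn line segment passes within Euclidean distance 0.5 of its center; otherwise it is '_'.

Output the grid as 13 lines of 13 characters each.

Answer: _____________
___X_________
___X_________
___X_________
___X_________
___X_________
___XXXXXXXX__
___X_________
___X_________
___X_________
___X_________
_____________
_____________

Derivation:
Segment 0: (3,8) -> (3,2)
Segment 1: (3,2) -> (3,7)
Segment 2: (3,7) -> (3,10)
Segment 3: (3,10) -> (3,11)
Segment 4: (3,11) -> (3,6)
Segment 5: (3,6) -> (5,6)
Segment 6: (5,6) -> (10,6)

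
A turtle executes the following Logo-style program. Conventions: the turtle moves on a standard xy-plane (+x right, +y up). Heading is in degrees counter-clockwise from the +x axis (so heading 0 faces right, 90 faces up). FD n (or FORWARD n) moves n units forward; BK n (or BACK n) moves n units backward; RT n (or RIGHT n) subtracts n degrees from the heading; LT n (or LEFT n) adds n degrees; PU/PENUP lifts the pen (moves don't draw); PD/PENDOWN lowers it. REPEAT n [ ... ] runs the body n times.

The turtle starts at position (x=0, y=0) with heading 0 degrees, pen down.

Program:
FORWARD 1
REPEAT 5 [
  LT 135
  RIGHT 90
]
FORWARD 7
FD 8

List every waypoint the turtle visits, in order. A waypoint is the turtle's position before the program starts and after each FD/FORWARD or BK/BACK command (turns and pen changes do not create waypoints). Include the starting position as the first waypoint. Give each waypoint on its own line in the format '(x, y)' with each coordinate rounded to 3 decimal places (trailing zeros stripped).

Executing turtle program step by step:
Start: pos=(0,0), heading=0, pen down
FD 1: (0,0) -> (1,0) [heading=0, draw]
REPEAT 5 [
  -- iteration 1/5 --
  LT 135: heading 0 -> 135
  RT 90: heading 135 -> 45
  -- iteration 2/5 --
  LT 135: heading 45 -> 180
  RT 90: heading 180 -> 90
  -- iteration 3/5 --
  LT 135: heading 90 -> 225
  RT 90: heading 225 -> 135
  -- iteration 4/5 --
  LT 135: heading 135 -> 270
  RT 90: heading 270 -> 180
  -- iteration 5/5 --
  LT 135: heading 180 -> 315
  RT 90: heading 315 -> 225
]
FD 7: (1,0) -> (-3.95,-4.95) [heading=225, draw]
FD 8: (-3.95,-4.95) -> (-9.607,-10.607) [heading=225, draw]
Final: pos=(-9.607,-10.607), heading=225, 3 segment(s) drawn
Waypoints (4 total):
(0, 0)
(1, 0)
(-3.95, -4.95)
(-9.607, -10.607)

Answer: (0, 0)
(1, 0)
(-3.95, -4.95)
(-9.607, -10.607)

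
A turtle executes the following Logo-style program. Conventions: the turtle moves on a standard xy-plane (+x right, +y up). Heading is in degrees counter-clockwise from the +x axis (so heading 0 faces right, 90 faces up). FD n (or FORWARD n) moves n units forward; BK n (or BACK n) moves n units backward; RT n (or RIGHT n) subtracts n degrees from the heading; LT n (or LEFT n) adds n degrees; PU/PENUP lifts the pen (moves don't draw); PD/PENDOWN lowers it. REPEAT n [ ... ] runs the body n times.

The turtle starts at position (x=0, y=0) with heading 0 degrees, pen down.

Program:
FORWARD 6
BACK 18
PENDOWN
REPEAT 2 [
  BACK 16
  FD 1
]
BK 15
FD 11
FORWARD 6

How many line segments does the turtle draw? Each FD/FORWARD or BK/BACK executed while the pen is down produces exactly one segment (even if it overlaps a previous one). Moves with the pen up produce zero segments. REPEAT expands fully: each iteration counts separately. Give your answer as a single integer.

Answer: 9

Derivation:
Executing turtle program step by step:
Start: pos=(0,0), heading=0, pen down
FD 6: (0,0) -> (6,0) [heading=0, draw]
BK 18: (6,0) -> (-12,0) [heading=0, draw]
PD: pen down
REPEAT 2 [
  -- iteration 1/2 --
  BK 16: (-12,0) -> (-28,0) [heading=0, draw]
  FD 1: (-28,0) -> (-27,0) [heading=0, draw]
  -- iteration 2/2 --
  BK 16: (-27,0) -> (-43,0) [heading=0, draw]
  FD 1: (-43,0) -> (-42,0) [heading=0, draw]
]
BK 15: (-42,0) -> (-57,0) [heading=0, draw]
FD 11: (-57,0) -> (-46,0) [heading=0, draw]
FD 6: (-46,0) -> (-40,0) [heading=0, draw]
Final: pos=(-40,0), heading=0, 9 segment(s) drawn
Segments drawn: 9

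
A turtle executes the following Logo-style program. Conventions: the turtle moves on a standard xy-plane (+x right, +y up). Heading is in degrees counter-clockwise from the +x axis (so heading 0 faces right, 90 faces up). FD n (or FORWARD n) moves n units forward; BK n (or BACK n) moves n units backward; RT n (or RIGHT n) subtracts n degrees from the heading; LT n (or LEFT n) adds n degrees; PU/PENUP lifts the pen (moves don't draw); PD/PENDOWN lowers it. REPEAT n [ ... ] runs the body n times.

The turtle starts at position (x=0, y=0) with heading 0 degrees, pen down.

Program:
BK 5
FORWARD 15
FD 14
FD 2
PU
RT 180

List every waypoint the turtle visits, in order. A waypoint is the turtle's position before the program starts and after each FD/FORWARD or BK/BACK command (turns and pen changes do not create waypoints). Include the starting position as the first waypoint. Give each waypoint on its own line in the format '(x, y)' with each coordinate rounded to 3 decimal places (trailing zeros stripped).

Executing turtle program step by step:
Start: pos=(0,0), heading=0, pen down
BK 5: (0,0) -> (-5,0) [heading=0, draw]
FD 15: (-5,0) -> (10,0) [heading=0, draw]
FD 14: (10,0) -> (24,0) [heading=0, draw]
FD 2: (24,0) -> (26,0) [heading=0, draw]
PU: pen up
RT 180: heading 0 -> 180
Final: pos=(26,0), heading=180, 4 segment(s) drawn
Waypoints (5 total):
(0, 0)
(-5, 0)
(10, 0)
(24, 0)
(26, 0)

Answer: (0, 0)
(-5, 0)
(10, 0)
(24, 0)
(26, 0)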